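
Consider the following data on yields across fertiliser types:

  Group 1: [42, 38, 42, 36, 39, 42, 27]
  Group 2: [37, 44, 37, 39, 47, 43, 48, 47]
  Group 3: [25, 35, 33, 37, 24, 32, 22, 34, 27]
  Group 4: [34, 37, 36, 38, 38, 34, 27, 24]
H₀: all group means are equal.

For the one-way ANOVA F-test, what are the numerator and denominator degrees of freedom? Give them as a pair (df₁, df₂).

k = 4 groups, N = 32 total
df = (k−1, N−k) = (4−1, 32−4) = (3, 28)

degrees of freedom = [3, 28]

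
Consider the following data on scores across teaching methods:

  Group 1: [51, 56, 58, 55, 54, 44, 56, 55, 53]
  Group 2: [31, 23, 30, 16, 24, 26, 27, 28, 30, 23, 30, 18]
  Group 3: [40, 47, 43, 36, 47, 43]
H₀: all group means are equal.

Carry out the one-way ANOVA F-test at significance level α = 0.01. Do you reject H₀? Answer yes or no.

reject H₀: yes

Group means [53.56, 25.50, 42.67], grand mean 38.667
SSB = Σnᵢ(x̄ᵢ−x̄)² = 4171.444; SSW = ΣΣ(x−x̄ᵢ)² = 484.556
MSB = 4171.444/2 = 2085.7222; MSW = 484.556/24 = 20.1898
F = MSB/MSW = 103.3057
df = (2, 24)
p-value (upper-tail) = 0.00000
At α=0.01: p < α → reject H₀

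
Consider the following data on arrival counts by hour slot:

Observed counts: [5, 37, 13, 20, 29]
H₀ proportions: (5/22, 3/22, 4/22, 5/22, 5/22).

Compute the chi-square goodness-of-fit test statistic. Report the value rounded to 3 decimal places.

test statistic = 55.031

n = 104; E_i = n·p_i = [23.64, 14.18, 18.91, 23.64, 23.64]
χ² = (5−23.64)²/23.64 + (37−14.18)²/14.18 + (13−18.91)²/18.91 + (20−23.64)²/23.64 + (29−23.64)²/23.64 = 55.0311
df = 4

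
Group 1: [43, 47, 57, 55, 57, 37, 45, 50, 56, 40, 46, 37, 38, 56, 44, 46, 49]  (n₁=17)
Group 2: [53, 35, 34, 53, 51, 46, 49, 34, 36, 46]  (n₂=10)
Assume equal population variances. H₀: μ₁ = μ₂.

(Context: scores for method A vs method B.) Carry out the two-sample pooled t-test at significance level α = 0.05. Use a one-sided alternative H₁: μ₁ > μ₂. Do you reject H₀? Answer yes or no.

x̄₁=47.235, s₁=7.067, n₁=17
x̄₂=43.700, s₂=8.084, n₂=10
s_p² = [16·7.067² + 9·8.084²]/25 = 55.4864
SE = √(s_p²·(1/17+1/10)) = 2.9686
t = (47.235−43.700)/2.9686 = 1.1909
df = 25
p-value (one-sided, H₁ greater) = 0.12244
At α=0.05: p ≥ α → fail to reject H₀

reject H₀: no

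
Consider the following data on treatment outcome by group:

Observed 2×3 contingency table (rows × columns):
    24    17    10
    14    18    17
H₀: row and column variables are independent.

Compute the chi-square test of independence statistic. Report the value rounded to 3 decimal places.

test statistic = 4.437

Row totals [51, 49], col totals [38, 35, 27], n=100
χ² = (24−19.38)²/19.38 + (17−17.85)²/17.85 + (10−13.77)²/13.77 + (14−18.62)²/18.62 + (18−17.15)²/17.15 + (17−13.23)²/13.23 = 4.4367
df = 2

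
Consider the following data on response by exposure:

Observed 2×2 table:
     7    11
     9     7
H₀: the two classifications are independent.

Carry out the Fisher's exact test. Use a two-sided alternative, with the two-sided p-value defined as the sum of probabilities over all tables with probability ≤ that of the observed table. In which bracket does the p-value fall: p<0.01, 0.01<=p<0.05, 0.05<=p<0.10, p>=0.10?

p-value bracket: p>=0.10

Margins: r₁=18, r₂=16, c₁=16, c₂=18, n=34
p_obs = C(18,7)·C(16,9)/C(34,16); sum pmf over tables with pmf ≤ p_obs
p-value (two-sided) = 0.49211
→ bracket: p>=0.10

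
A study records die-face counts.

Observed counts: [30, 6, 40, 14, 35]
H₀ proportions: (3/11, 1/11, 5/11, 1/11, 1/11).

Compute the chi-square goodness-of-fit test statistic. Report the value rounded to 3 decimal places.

test statistic = 57.776

n = 125; E_i = n·p_i = [34.09, 11.36, 56.82, 11.36, 11.36]
χ² = (30−34.09)²/34.09 + (6−11.36)²/11.36 + (40−56.82)²/56.82 + (14−11.36)²/11.36 + (35−11.36)²/11.36 = 57.7760
df = 4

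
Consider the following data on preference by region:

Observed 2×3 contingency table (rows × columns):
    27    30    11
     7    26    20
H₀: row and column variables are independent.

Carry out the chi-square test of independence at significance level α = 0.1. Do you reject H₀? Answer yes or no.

reject H₀: yes

Row totals [68, 53], col totals [34, 56, 31], n=121
χ² = (27−19.11)²/19.11 + (30−31.47)²/31.47 + (11−17.42)²/17.42 + (7−14.89)²/14.89 + (26−24.53)²/24.53 + (20−13.58)²/13.58 = 13.0037
df = 2
p-value (upper-tail) = 0.00150
At α=0.1: p < α → reject H₀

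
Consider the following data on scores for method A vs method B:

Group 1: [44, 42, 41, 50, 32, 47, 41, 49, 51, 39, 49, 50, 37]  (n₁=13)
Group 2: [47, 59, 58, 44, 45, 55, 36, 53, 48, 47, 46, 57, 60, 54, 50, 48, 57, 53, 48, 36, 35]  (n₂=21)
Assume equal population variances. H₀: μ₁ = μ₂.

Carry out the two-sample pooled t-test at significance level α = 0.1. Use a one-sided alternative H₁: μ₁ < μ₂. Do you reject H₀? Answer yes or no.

reject H₀: yes

x̄₁=44.000, s₁=5.916, n₁=13
x̄₂=49.333, s₂=7.472, n₂=21
s_p² = [12·5.916² + 20·7.472²]/32 = 48.0208
SE = √(s_p²·(1/13+1/21)) = 2.4455
t = (44.000−49.333)/2.4455 = -2.1808
df = 32
p-value (one-sided, H₁ less) = 0.01833
At α=0.1: p < α → reject H₀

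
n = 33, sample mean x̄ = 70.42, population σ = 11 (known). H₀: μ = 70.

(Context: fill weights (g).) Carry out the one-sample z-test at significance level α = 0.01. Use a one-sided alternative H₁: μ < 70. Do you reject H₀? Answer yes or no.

reject H₀: no

SE = σ/√n = 11/√33 = 1.9149
z = (x̄−μ₀)/SE = (70.42−70)/1.9149 = 0.2193
p-value (one-sided, H₁ less) = 0.58681
At α=0.01: p ≥ α → fail to reject H₀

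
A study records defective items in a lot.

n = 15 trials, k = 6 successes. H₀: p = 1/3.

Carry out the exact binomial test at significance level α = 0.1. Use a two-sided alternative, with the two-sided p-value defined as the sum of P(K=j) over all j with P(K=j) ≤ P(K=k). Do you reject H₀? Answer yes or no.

reject H₀: no

Exact binomial: n=15, k=6, p₀=1/3=0.3333
P(X=j) = C(n,j)·p₀^j·(1−p₀)^(n−j); p = Σ P(X=j) over j with P(X=j) ≤ P(X=6)
p-value (two-sided) = 0.59087
At α=0.1: p ≥ α → fail to reject H₀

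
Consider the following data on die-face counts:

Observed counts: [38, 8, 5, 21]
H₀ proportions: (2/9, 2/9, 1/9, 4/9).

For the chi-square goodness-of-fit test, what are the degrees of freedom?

degrees of freedom = 3

df = k − 1 = 4 − 1 = 3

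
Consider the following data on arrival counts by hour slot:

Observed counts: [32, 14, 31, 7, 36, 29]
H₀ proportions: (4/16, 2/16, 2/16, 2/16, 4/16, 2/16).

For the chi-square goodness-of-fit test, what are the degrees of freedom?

degrees of freedom = 5

df = k − 1 = 6 − 1 = 5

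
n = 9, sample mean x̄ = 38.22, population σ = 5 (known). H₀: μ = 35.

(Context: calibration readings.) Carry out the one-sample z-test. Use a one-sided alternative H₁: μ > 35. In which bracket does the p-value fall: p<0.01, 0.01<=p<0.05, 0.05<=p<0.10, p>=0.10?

SE = σ/√n = 5/√9 = 1.6667
z = (x̄−μ₀)/SE = (38.22−35)/1.6667 = 1.9320
p-value (one-sided, H₁ greater) = 0.02668
→ bracket: 0.01<=p<0.05

p-value bracket: 0.01<=p<0.05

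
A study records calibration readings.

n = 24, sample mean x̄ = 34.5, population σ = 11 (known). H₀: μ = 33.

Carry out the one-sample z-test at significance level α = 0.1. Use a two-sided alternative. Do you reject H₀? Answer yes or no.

reject H₀: no

SE = σ/√n = 11/√24 = 2.2454
z = (x̄−μ₀)/SE = (34.5−33)/2.2454 = 0.6680
p-value (two-sided) = 0.50411
At α=0.1: p ≥ α → fail to reject H₀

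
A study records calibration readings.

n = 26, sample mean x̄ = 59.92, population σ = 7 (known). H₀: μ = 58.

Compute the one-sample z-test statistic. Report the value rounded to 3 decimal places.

test statistic = 1.399

SE = σ/√n = 7/√26 = 1.3728
z = (x̄−μ₀)/SE = (59.92−58)/1.3728 = 1.3986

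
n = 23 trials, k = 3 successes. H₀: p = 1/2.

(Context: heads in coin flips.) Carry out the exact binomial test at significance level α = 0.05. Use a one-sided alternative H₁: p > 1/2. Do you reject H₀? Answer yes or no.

Exact binomial: n=23, k=3, p₀=1/2=0.5000
P(X≥3) from Σ C(n,i)·p₀^i·(1−p₀)^(n−i)
p-value (one-sided, H₁ greater) = 0.99997
At α=0.05: p ≥ α → fail to reject H₀

reject H₀: no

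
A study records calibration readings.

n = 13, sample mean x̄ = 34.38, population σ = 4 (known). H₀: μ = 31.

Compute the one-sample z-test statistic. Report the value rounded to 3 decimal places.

test statistic = 3.047

SE = σ/√n = 4/√13 = 1.1094
z = (x̄−μ₀)/SE = (34.38−31)/1.1094 = 3.0467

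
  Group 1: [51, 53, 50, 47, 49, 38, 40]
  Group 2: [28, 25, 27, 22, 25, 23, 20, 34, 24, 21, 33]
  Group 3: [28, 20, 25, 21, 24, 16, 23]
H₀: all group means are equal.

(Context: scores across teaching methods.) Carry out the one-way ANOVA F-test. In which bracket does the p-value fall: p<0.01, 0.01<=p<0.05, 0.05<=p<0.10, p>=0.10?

Group means [46.86, 25.64, 22.43], grand mean 30.680
SSB = Σnᵢ(x̄ᵢ−x̄)² = 2588.323; SSW = ΣΣ(x−x̄ᵢ)² = 493.117
MSB = 2588.323/2 = 1294.1616; MSW = 493.117/22 = 22.4144
F = MSB/MSW = 57.7379
df = (2, 22)
p-value (upper-tail) = 0.00000
→ bracket: p<0.01

p-value bracket: p<0.01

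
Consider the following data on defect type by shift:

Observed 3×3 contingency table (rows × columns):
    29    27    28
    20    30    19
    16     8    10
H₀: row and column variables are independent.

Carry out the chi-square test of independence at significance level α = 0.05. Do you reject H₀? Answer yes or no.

Row totals [84, 69, 34], col totals [65, 65, 57], n=187
χ² = (29−29.20)²/29.20 + (27−29.20)²/29.20 + (28−25.60)²/25.60 + (20−23.98)²/23.98 + (30−23.98)²/23.98 + (19−21.03)²/21.03 + (16−11.82)²/11.82 + (8−11.82)²/11.82 + (10−10.36)²/10.36 = 5.4841
df = 4
p-value (upper-tail) = 0.24113
At α=0.05: p ≥ α → fail to reject H₀

reject H₀: no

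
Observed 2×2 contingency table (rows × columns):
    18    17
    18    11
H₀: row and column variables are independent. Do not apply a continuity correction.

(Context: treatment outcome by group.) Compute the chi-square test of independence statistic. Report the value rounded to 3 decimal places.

test statistic = 0.730

Row totals [35, 29], col totals [36, 28], n=64
χ² = (18−19.69)²/19.69 + (17−15.31)²/15.31 + (18−16.31)²/16.31 + (11−12.69)²/12.69 = 0.7296
df = 1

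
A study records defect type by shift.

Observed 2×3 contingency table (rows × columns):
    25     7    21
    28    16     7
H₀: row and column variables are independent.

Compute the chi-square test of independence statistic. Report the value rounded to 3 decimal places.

test statistic = 10.657

Row totals [53, 51], col totals [53, 23, 28], n=104
χ² = (25−27.01)²/27.01 + (7−11.72)²/11.72 + (21−14.27)²/14.27 + (28−25.99)²/25.99 + (16−11.28)²/11.28 + (7−13.73)²/13.73 = 10.6570
df = 2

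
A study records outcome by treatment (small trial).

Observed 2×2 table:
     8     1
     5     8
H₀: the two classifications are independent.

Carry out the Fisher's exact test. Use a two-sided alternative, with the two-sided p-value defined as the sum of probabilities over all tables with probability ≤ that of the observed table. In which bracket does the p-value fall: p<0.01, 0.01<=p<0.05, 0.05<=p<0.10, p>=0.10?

p-value bracket: 0.01<=p<0.05

Margins: r₁=9, r₂=13, c₁=13, c₂=9, n=22
p_obs = C(9,8)·C(13,5)/C(22,13); sum pmf over tables with pmf ≤ p_obs
p-value (two-sided) = 0.03061
→ bracket: 0.01<=p<0.05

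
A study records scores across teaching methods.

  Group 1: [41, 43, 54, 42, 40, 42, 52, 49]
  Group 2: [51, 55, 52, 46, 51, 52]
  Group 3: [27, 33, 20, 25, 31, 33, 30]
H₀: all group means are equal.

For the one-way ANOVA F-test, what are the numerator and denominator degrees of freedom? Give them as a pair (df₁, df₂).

degrees of freedom = [2, 18]

k = 3 groups, N = 21 total
df = (k−1, N−k) = (3−1, 21−3) = (2, 18)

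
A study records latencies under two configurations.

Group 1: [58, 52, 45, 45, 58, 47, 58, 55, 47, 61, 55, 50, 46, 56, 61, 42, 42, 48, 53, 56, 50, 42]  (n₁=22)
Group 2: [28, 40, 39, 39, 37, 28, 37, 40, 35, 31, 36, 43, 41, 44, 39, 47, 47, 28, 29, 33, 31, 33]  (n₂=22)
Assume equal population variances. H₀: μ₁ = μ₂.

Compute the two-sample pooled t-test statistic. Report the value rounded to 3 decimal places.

test statistic = 7.967

x̄₁=51.227, s₁=6.233, n₁=22
x̄₂=36.591, s₂=5.949, n₂=22
s_p² = [21·6.233² + 21·5.949²]/42 = 37.1234
SE = √(s_p²·(1/22+1/22)) = 1.8371
t = (51.227−36.591)/1.8371 = 7.9672
df = 42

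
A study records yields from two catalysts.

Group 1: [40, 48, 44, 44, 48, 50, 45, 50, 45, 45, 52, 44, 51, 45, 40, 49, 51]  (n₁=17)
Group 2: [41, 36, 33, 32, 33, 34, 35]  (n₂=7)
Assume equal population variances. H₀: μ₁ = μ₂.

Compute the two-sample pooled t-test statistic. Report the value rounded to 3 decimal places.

x̄₁=46.529, s₁=3.693, n₁=17
x̄₂=34.857, s₂=3.024, n₂=7
s_p² = [16·3.693² + 6·3.024²]/22 = 12.4133
SE = √(s_p²·(1/17+1/7)) = 1.5823
t = (46.529−34.857)/1.5823 = 7.3770
df = 22

test statistic = 7.377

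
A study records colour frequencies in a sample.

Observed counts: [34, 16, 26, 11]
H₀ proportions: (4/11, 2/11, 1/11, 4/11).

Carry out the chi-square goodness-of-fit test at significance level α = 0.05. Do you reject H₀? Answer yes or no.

n = 87; E_i = n·p_i = [31.64, 15.82, 7.91, 31.64]
χ² = (34−31.64)²/31.64 + (16−15.82)²/15.82 + (26−7.91)²/7.91 + (11−31.64)²/31.64 = 55.0201
df = 3
p-value (upper-tail) = 0.00000
At α=0.05: p < α → reject H₀

reject H₀: yes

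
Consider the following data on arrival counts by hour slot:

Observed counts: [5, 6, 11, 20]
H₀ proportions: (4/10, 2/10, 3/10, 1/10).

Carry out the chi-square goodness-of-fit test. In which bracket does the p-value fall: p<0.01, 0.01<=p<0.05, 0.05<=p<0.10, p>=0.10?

n = 42; E_i = n·p_i = [16.80, 8.40, 12.60, 4.20]
χ² = (5−16.80)²/16.80 + (6−8.40)²/8.40 + (11−12.60)²/12.60 + (20−4.20)²/4.20 = 68.6151
df = 3
p-value (upper-tail) = 0.00000
→ bracket: p<0.01

p-value bracket: p<0.01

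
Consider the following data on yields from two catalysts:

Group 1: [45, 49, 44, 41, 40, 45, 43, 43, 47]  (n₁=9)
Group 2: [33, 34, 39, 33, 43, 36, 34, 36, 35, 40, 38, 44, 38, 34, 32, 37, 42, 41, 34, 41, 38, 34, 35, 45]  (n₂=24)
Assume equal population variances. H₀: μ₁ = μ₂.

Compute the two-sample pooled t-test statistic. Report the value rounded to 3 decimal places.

test statistic = 4.863

x̄₁=44.111, s₁=2.804, n₁=9
x̄₂=37.333, s₂=3.795, n₂=24
s_p² = [8·2.804² + 23·3.795²]/31 = 12.7168
SE = √(s_p²·(1/9+1/24)) = 1.3939
t = (44.111−37.333)/1.3939 = 4.8626
df = 31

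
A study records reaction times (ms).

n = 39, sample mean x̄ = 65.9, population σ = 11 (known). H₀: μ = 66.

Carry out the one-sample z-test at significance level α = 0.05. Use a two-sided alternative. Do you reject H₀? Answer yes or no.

SE = σ/√n = 11/√39 = 1.7614
z = (x̄−μ₀)/SE = (65.9−66)/1.7614 = -0.0568
p-value (two-sided) = 0.95473
At α=0.05: p ≥ α → fail to reject H₀

reject H₀: no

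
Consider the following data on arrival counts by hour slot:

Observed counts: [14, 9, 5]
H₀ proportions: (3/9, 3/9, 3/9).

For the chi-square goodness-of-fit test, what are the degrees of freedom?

degrees of freedom = 2

df = k − 1 = 3 − 1 = 2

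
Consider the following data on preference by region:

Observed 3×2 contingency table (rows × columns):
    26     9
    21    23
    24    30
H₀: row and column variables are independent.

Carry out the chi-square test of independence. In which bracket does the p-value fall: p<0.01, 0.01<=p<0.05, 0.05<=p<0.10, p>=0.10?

p-value bracket: 0.01<=p<0.05

Row totals [35, 44, 54], col totals [71, 62], n=133
χ² = (26−18.68)²/18.68 + (9−16.32)²/16.32 + (21−23.49)²/23.49 + (23−20.51)²/20.51 + (24−28.83)²/28.83 + (30−25.17)²/25.17 = 8.4444
df = 2
p-value (upper-tail) = 0.01467
→ bracket: 0.01<=p<0.05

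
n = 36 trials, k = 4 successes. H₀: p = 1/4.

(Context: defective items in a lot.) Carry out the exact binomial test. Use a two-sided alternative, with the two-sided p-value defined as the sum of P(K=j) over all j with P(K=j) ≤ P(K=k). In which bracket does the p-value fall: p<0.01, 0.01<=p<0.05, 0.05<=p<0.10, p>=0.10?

p-value bracket: 0.05<=p<0.10

Exact binomial: n=36, k=4, p₀=1/4=0.2500
P(X=j) = C(n,j)·p₀^j·(1−p₀)^(n−j); p = Σ P(X=j) over j with P(X=j) ≤ P(X=4)
p-value (two-sided) = 0.05507
→ bracket: 0.05<=p<0.10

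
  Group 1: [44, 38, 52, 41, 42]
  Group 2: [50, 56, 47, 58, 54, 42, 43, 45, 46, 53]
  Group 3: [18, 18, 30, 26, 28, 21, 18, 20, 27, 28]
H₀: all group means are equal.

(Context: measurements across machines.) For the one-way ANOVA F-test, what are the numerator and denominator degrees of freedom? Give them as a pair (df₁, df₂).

degrees of freedom = [2, 22]

k = 3 groups, N = 25 total
df = (k−1, N−k) = (3−1, 25−3) = (2, 22)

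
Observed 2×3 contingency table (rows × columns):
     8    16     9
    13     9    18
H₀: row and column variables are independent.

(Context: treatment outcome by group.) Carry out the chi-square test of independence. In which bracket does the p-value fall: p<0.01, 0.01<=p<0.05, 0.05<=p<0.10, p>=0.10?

Row totals [33, 40], col totals [21, 25, 27], n=73
χ² = (8−9.49)²/9.49 + (16−11.30)²/11.30 + (9−12.21)²/12.21 + (13−11.51)²/11.51 + (9−13.70)²/13.70 + (18−14.79)²/14.79 = 5.5301
df = 2
p-value (upper-tail) = 0.06297
→ bracket: 0.05<=p<0.10

p-value bracket: 0.05<=p<0.10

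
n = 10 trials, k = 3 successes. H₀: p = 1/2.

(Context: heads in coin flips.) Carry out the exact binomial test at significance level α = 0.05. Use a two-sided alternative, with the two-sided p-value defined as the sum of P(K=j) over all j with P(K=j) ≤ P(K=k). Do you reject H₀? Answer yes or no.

Exact binomial: n=10, k=3, p₀=1/2=0.5000
P(X=j) = C(n,j)·p₀^j·(1−p₀)^(n−j); p = Σ P(X=j) over j with P(X=j) ≤ P(X=3)
p-value (two-sided) = 0.34375
At α=0.05: p ≥ α → fail to reject H₀

reject H₀: no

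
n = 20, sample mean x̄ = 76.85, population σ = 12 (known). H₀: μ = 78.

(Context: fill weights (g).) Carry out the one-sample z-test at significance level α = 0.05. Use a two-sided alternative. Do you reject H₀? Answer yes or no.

SE = σ/√n = 12/√20 = 2.6833
z = (x̄−μ₀)/SE = (76.85−78)/2.6833 = -0.4286
p-value (two-sided) = 0.66823
At α=0.05: p ≥ α → fail to reject H₀

reject H₀: no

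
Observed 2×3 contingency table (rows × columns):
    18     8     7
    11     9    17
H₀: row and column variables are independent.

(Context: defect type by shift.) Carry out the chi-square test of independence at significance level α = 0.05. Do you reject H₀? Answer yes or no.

Row totals [33, 37], col totals [29, 17, 24], n=70
χ² = (18−13.67)²/13.67 + (8−8.01)²/8.01 + (7−11.31)²/11.31 + (11−15.33)²/15.33 + (9−8.99)²/8.99 + (17−12.69)²/12.69 = 5.7052
df = 2
p-value (upper-tail) = 0.05769
At α=0.05: p ≥ α → fail to reject H₀

reject H₀: no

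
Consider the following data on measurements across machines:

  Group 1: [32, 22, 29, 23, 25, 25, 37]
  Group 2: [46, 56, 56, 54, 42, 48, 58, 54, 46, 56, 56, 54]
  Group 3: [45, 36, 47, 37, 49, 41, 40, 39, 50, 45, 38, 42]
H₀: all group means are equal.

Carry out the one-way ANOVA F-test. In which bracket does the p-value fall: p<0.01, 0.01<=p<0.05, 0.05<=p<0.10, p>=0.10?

Group means [27.57, 52.17, 42.42], grand mean 42.839
SSB = Σnᵢ(x̄ᵢ−x̄)² = 2677.896; SSW = ΣΣ(x−x̄ᵢ)² = 720.298
MSB = 2677.896/2 = 1338.9480; MSW = 720.298/28 = 25.7249
F = MSB/MSW = 52.0487
df = (2, 28)
p-value (upper-tail) = 0.00000
→ bracket: p<0.01

p-value bracket: p<0.01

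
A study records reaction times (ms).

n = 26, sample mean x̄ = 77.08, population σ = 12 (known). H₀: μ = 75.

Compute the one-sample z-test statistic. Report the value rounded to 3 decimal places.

test statistic = 0.884

SE = σ/√n = 12/√26 = 2.3534
z = (x̄−μ₀)/SE = (77.08−75)/2.3534 = 0.8838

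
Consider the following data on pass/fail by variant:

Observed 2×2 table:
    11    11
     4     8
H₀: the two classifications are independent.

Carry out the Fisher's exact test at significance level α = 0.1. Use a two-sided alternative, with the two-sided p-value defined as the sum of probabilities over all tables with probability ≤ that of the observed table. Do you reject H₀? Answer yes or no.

Margins: r₁=22, r₂=12, c₁=15, c₂=19, n=34
p_obs = C(22,11)·C(12,4)/C(34,15); sum pmf over tables with pmf ≤ p_obs
p-value (two-sided) = 0.47641
At α=0.1: p ≥ α → fail to reject H₀

reject H₀: no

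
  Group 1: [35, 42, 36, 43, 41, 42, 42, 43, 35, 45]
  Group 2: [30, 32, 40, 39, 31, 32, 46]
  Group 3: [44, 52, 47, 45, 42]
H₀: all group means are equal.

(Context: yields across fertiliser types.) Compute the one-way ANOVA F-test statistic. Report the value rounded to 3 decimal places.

Group means [40.40, 35.71, 46.00], grand mean 40.182
SSB = Σnᵢ(x̄ᵢ−x̄)² = 309.444; SSW = ΣΣ(x−x̄ᵢ)² = 395.829
MSB = 309.444/2 = 154.7221; MSW = 395.829/19 = 20.8331
F = MSB/MSW = 7.4267
df = (2, 19)

test statistic = 7.427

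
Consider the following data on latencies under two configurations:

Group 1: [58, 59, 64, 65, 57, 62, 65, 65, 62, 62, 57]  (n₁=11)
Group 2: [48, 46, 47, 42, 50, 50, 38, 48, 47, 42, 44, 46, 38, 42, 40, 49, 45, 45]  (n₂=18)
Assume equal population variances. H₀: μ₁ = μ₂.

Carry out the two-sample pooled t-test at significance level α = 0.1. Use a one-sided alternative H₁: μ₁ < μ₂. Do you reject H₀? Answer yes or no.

reject H₀: no

x̄₁=61.455, s₁=3.205, n₁=11
x̄₂=44.833, s₂=3.792, n₂=18
s_p² = [10·3.205² + 17·3.792²]/27 = 12.8603
SE = √(s_p²·(1/11+1/18)) = 1.3724
t = (61.455−44.833)/1.3724 = 12.1108
df = 27
p-value (one-sided, H₁ less) = 1.00000
At α=0.1: p ≥ α → fail to reject H₀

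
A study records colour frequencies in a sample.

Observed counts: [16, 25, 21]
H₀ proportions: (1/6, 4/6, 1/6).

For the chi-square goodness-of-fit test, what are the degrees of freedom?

df = k − 1 = 3 − 1 = 2

degrees of freedom = 2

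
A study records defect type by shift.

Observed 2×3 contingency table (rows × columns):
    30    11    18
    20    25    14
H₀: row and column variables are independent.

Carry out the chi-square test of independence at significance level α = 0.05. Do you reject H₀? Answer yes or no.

Row totals [59, 59], col totals [50, 36, 32], n=118
χ² = (30−25.00)²/25.00 + (11−18.00)²/18.00 + (18−16.00)²/16.00 + (20−25.00)²/25.00 + (25−18.00)²/18.00 + (14−16.00)²/16.00 = 7.9444
df = 2
p-value (upper-tail) = 0.01883
At α=0.05: p < α → reject H₀

reject H₀: yes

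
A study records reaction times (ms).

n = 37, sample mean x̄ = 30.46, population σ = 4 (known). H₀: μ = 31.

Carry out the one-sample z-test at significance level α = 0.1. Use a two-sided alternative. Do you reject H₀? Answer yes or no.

SE = σ/√n = 4/√37 = 0.6576
z = (x̄−μ₀)/SE = (30.46−31)/0.6576 = -0.8212
p-value (two-sided) = 0.41155
At α=0.1: p ≥ α → fail to reject H₀

reject H₀: no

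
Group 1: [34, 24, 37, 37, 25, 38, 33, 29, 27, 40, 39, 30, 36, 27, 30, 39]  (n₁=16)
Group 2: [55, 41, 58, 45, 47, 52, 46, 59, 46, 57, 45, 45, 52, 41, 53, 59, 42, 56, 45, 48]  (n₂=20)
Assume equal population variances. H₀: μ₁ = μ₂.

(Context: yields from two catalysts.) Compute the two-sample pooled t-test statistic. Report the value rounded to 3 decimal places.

x̄₁=32.812, s₁=5.406, n₁=16
x̄₂=49.600, s₂=6.159, n₂=20
s_p² = [15·5.406² + 19·6.159²]/34 = 34.0952
SE = √(s_p²·(1/16+1/20)) = 1.9585
t = (32.812−49.600)/1.9585 = -8.5716
df = 34

test statistic = -8.572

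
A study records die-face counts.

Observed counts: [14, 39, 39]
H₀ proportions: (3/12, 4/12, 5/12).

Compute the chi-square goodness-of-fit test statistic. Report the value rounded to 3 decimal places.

test statistic = 5.798

n = 92; E_i = n·p_i = [23.00, 30.67, 38.33]
χ² = (14−23.00)²/23.00 + (39−30.67)²/30.67 + (39−38.33)²/38.33 = 5.7978
df = 2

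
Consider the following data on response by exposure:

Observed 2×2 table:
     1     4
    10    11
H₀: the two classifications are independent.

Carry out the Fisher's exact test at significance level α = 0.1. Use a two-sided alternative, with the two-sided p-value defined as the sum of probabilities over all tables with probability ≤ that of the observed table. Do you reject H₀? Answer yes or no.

Margins: r₁=5, r₂=21, c₁=11, c₂=15, n=26
p_obs = C(5,1)·C(21,10)/C(26,11); sum pmf over tables with pmf ≤ p_obs
p-value (two-sided) = 0.35619
At α=0.1: p ≥ α → fail to reject H₀

reject H₀: no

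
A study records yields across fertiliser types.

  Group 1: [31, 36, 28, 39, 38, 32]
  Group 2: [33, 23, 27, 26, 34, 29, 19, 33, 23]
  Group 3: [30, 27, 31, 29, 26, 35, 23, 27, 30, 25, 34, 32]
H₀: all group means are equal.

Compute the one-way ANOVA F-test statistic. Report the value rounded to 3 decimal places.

Group means [34.00, 27.44, 29.08], grand mean 29.630
SSB = Σnᵢ(x̄ᵢ−x̄)² = 161.157; SSW = ΣΣ(x−x̄ᵢ)² = 459.139
MSB = 161.157/2 = 80.5787; MSW = 459.139/24 = 19.1308
F = MSB/MSW = 4.2120
df = (2, 24)

test statistic = 4.212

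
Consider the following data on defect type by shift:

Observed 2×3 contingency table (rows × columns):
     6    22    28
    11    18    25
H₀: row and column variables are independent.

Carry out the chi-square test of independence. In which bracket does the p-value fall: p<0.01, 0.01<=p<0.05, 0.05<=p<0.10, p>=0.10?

p-value bracket: p>=0.10

Row totals [56, 54], col totals [17, 40, 53], n=110
χ² = (6−8.65)²/8.65 + (22−20.36)²/20.36 + (28−26.98)²/26.98 + (11−8.35)²/8.35 + (18−19.64)²/19.64 + (25−26.02)²/26.02 = 2.0047
df = 2
p-value (upper-tail) = 0.36702
→ bracket: p>=0.10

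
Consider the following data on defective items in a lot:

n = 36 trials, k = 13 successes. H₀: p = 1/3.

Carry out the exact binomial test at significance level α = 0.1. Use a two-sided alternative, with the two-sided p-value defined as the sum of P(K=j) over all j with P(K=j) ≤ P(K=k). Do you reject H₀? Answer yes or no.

reject H₀: no

Exact binomial: n=36, k=13, p₀=1/3=0.3333
P(X=j) = C(n,j)·p₀^j·(1−p₀)^(n−j); p = Σ P(X=j) over j with P(X=j) ≤ P(X=13)
p-value (two-sided) = 0.72578
At α=0.1: p ≥ α → fail to reject H₀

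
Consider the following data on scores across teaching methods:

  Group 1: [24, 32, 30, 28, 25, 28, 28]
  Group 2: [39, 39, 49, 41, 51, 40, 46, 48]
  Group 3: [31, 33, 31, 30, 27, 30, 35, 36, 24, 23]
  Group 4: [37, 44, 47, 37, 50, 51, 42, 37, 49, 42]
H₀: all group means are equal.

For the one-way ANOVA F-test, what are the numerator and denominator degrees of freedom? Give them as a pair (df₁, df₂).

k = 4 groups, N = 35 total
df = (k−1, N−k) = (4−1, 35−4) = (3, 31)

degrees of freedom = [3, 31]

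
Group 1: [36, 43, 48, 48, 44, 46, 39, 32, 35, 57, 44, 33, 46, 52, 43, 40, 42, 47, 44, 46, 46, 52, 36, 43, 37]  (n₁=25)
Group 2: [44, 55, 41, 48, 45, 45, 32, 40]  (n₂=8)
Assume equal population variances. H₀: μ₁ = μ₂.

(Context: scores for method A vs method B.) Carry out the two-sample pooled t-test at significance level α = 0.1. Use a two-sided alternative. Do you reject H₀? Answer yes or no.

x̄₁=43.160, s₁=6.149, n₁=25
x̄₂=43.750, s₂=6.628, n₂=8
s_p² = [24·6.149² + 7·6.628²]/31 = 39.1890
SE = √(s_p²·(1/25+1/8)) = 2.5429
t = (43.160−43.750)/2.5429 = -0.2320
df = 31
p-value (two-sided) = 0.81805
At α=0.1: p ≥ α → fail to reject H₀

reject H₀: no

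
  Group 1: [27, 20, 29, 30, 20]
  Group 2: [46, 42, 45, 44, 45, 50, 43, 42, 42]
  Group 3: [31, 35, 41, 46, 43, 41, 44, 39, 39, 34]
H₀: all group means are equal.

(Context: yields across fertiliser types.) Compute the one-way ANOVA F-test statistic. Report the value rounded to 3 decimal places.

test statistic = 35.776

Group means [25.20, 44.33, 39.30], grand mean 38.250
SSB = Σnᵢ(x̄ᵢ−x̄)² = 1195.600; SSW = ΣΣ(x−x̄ᵢ)² = 350.900
MSB = 1195.600/2 = 597.8000; MSW = 350.900/21 = 16.7095
F = MSB/MSW = 35.7760
df = (2, 21)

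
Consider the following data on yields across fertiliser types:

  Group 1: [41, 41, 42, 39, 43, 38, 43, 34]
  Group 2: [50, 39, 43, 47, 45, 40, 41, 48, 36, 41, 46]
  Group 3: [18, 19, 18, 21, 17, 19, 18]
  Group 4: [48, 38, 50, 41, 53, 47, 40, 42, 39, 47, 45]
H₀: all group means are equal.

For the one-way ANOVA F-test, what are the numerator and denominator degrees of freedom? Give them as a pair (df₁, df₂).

k = 4 groups, N = 37 total
df = (k−1, N−k) = (4−1, 37−4) = (3, 33)

degrees of freedom = [3, 33]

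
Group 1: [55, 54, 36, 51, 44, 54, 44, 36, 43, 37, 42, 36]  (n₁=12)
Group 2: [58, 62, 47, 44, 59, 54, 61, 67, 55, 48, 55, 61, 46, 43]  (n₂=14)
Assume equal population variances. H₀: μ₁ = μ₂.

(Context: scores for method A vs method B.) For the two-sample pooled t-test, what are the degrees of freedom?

df = n₁ + n₂ − 2 = 12 + 14 − 2 = 24

degrees of freedom = 24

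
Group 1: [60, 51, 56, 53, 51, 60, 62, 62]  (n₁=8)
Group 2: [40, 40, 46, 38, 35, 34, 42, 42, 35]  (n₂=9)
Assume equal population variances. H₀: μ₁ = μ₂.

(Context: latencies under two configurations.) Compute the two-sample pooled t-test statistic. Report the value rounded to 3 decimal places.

x̄₁=56.875, s₁=4.734, n₁=8
x̄₂=39.111, s₂=3.983, n₂=9
s_p² = [7·4.734² + 8·3.983²]/15 = 18.9176
SE = √(s_p²·(1/8+1/9)) = 2.1134
t = (56.875−39.111)/2.1134 = 8.4052
df = 15

test statistic = 8.405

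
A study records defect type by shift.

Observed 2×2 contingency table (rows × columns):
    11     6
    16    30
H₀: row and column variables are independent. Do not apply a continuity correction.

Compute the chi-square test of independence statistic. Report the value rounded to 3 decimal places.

test statistic = 4.538

Row totals [17, 46], col totals [27, 36], n=63
χ² = (11−7.29)²/7.29 + (6−9.71)²/9.71 + (16−19.71)²/19.71 + (30−26.29)²/26.29 = 4.5384
df = 1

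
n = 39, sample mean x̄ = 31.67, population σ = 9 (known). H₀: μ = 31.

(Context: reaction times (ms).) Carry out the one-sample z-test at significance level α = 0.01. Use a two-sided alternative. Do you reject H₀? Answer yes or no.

SE = σ/√n = 9/√39 = 1.4412
z = (x̄−μ₀)/SE = (31.67−31)/1.4412 = 0.4649
p-value (two-sided) = 0.64200
At α=0.01: p ≥ α → fail to reject H₀

reject H₀: no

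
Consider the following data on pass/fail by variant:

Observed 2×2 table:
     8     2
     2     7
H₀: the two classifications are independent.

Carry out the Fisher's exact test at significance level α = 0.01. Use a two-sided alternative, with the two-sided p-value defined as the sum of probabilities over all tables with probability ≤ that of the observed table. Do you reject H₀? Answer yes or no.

Margins: r₁=10, r₂=9, c₁=10, c₂=9, n=19
p_obs = C(10,8)·C(9,2)/C(19,10); sum pmf over tables with pmf ≤ p_obs
p-value (two-sided) = 0.02301
At α=0.01: p ≥ α → fail to reject H₀

reject H₀: no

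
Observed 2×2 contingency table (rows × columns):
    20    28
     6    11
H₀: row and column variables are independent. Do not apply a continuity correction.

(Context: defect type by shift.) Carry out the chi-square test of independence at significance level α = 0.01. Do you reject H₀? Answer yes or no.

reject H₀: no

Row totals [48, 17], col totals [26, 39], n=65
χ² = (20−19.20)²/19.20 + (28−28.80)²/28.80 + (6−6.80)²/6.80 + (11−10.20)²/10.20 = 0.2124
df = 1
p-value (upper-tail) = 0.64488
At α=0.01: p ≥ α → fail to reject H₀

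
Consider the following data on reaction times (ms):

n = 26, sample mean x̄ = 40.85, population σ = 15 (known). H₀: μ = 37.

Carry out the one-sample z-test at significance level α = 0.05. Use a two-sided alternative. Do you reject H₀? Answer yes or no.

SE = σ/√n = 15/√26 = 2.9417
z = (x̄−μ₀)/SE = (40.85−37)/2.9417 = 1.3087
p-value (two-sided) = 0.19062
At α=0.05: p ≥ α → fail to reject H₀

reject H₀: no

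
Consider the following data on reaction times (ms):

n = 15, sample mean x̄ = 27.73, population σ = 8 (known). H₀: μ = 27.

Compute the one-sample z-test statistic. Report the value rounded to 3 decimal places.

test statistic = 0.353

SE = σ/√n = 8/√15 = 2.0656
z = (x̄−μ₀)/SE = (27.73−27)/2.0656 = 0.3534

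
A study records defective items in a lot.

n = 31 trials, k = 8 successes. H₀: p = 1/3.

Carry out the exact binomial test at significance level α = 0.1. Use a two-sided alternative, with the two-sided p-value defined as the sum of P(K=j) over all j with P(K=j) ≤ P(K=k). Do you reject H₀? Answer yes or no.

reject H₀: no

Exact binomial: n=31, k=8, p₀=1/3=0.3333
P(X=j) = C(n,j)·p₀^j·(1−p₀)^(n−j); p = Σ P(X=j) over j with P(X=j) ≤ P(X=8)
p-value (two-sided) = 0.44899
At α=0.1: p ≥ α → fail to reject H₀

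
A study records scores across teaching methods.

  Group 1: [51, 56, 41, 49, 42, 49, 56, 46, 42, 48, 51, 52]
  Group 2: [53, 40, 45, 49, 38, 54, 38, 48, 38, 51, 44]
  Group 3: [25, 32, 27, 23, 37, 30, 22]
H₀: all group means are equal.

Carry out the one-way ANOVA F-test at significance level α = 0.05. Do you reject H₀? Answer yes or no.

reject H₀: yes

Group means [48.58, 45.27, 28.00], grand mean 42.567
SSB = Σnᵢ(x̄ᵢ−x̄)² = 2000.268; SSW = ΣΣ(x−x̄ᵢ)² = 835.098
MSB = 2000.268/2 = 1000.1341; MSW = 835.098/27 = 30.9296
F = MSB/MSW = 32.3359
df = (2, 27)
p-value (upper-tail) = 0.00000
At α=0.05: p < α → reject H₀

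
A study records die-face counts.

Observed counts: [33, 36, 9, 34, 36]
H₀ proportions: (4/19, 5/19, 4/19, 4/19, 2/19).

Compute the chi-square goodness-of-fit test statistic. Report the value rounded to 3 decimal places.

n = 148; E_i = n·p_i = [31.16, 38.95, 31.16, 31.16, 15.58]
χ² = (33−31.16)²/31.16 + (36−38.95)²/38.95 + (9−31.16)²/31.16 + (34−31.16)²/31.16 + (36−15.58)²/15.58 = 43.1169
df = 4

test statistic = 43.117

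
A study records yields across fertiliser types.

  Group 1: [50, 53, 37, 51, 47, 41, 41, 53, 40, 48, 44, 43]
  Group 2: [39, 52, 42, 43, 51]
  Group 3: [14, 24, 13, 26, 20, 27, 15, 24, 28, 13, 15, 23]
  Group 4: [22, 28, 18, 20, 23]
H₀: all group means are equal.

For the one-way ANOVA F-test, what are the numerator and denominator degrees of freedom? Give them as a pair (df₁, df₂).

degrees of freedom = [3, 30]

k = 4 groups, N = 34 total
df = (k−1, N−k) = (4−1, 34−4) = (3, 30)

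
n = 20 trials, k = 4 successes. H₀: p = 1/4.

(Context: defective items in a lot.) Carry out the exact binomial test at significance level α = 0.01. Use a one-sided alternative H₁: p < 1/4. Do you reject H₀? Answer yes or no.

reject H₀: no

Exact binomial: n=20, k=4, p₀=1/4=0.2500
P(X≤4) from Σ C(n,i)·p₀^i·(1−p₀)^(n−i)
p-value (one-sided, H₁ less) = 0.41484
At α=0.01: p ≥ α → fail to reject H₀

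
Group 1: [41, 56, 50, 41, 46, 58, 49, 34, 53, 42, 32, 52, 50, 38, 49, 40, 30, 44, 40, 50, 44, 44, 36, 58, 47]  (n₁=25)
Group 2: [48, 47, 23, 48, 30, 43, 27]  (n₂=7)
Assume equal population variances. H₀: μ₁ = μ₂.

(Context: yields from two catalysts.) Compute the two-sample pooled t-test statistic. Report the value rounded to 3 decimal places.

test statistic = 1.928

x̄₁=44.960, s₁=7.700, n₁=25
x̄₂=38.000, s₂=10.924, n₂=7
s_p² = [24·7.700² + 6·10.924²]/30 = 71.2987
SE = √(s_p²·(1/25+1/7)) = 3.6107
t = (44.960−38.000)/3.6107 = 1.9276
df = 30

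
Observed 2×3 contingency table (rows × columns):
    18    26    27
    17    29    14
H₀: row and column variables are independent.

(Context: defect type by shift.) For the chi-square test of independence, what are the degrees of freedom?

df = (r−1)(c−1) = (2−1)·(3−1) = 2

degrees of freedom = 2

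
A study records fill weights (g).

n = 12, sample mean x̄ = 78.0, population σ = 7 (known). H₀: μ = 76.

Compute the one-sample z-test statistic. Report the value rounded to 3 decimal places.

SE = σ/√n = 7/√12 = 2.0207
z = (x̄−μ₀)/SE = (78.0−76)/2.0207 = 0.9897

test statistic = 0.990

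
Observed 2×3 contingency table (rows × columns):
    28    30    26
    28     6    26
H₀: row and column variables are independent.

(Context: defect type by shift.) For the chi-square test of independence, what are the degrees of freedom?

degrees of freedom = 2

df = (r−1)(c−1) = (2−1)·(3−1) = 2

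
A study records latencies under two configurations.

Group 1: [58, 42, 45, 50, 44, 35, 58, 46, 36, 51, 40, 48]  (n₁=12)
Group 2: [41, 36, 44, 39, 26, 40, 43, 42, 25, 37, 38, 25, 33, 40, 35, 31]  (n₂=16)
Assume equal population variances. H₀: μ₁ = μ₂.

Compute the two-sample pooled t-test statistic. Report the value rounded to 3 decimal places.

test statistic = 3.898

x̄₁=46.083, s₁=7.452, n₁=12
x̄₂=35.938, s₂=6.308, n₂=16
s_p² = [11·7.452² + 15·6.308²]/26 = 46.4559
SE = √(s_p²·(1/12+1/16)) = 2.6028
t = (46.083−35.938)/2.6028 = 3.8980
df = 26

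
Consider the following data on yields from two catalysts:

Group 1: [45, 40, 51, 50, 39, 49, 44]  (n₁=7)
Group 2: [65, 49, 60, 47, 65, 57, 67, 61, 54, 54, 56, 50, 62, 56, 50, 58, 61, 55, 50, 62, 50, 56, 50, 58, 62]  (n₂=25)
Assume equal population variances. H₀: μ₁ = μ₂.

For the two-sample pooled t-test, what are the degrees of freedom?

df = n₁ + n₂ − 2 = 7 + 25 − 2 = 30

degrees of freedom = 30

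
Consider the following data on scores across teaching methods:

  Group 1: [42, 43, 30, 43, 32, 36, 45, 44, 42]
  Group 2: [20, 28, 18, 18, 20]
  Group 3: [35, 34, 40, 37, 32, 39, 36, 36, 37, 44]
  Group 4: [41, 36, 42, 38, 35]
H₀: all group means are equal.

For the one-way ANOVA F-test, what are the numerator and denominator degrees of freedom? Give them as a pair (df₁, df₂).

degrees of freedom = [3, 25]

k = 4 groups, N = 29 total
df = (k−1, N−k) = (4−1, 29−4) = (3, 25)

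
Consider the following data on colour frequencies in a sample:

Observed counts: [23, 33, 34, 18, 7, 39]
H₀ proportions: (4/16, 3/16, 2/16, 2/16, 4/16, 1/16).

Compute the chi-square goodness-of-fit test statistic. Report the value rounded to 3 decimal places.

test statistic = 133.636

n = 154; E_i = n·p_i = [38.50, 28.88, 19.25, 19.25, 38.50, 9.62]
χ² = (23−38.50)²/38.50 + (33−28.88)²/28.88 + (34−19.25)²/19.25 + (18−19.25)²/19.25 + (7−38.50)²/38.50 + (39−9.62)²/9.62 = 133.6364
df = 5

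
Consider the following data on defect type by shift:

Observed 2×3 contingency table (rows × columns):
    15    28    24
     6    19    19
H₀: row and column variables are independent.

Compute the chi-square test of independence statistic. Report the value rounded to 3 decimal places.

test statistic = 1.459

Row totals [67, 44], col totals [21, 47, 43], n=111
χ² = (15−12.68)²/12.68 + (28−28.37)²/28.37 + (24−25.95)²/25.95 + (6−8.32)²/8.32 + (19−18.63)²/18.63 + (19−17.05)²/17.05 = 1.4588
df = 2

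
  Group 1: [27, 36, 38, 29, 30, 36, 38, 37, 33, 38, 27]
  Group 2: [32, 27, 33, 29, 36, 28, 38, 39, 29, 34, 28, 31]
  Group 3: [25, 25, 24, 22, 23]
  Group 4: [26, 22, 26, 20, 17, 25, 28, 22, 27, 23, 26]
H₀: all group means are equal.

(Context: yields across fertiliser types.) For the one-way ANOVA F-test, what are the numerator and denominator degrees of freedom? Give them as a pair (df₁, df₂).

k = 4 groups, N = 39 total
df = (k−1, N−k) = (4−1, 39−4) = (3, 35)

degrees of freedom = [3, 35]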